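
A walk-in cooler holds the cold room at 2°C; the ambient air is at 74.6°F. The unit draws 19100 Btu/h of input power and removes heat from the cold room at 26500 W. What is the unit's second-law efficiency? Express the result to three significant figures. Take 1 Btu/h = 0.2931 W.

0.373

Converting, Q̇_C = 26500 W = 90410 Btu/h, so COP_actual = Q̇_C/Ẇ = 90410/19100 = 4.734.
In absolute terms T_C = 275.15 K and T_H = 296.82 K, so ΔT = 21.67 K.
COP_Carnot = T_C/ΔT = 275.15/21.67 = 12.70.
η_II = COP_actual/COP_Carnot = 4.734/12.70 = 0.3728.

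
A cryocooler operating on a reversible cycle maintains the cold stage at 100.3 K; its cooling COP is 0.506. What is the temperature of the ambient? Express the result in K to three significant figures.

COP_R = T_C/(T_H − T_C) gives T_H − T_C = T_C/COP.
With T_C = 100.30 K, T_H = 100.30 × (1 + 1/0.506) = 298.52 K.

299 K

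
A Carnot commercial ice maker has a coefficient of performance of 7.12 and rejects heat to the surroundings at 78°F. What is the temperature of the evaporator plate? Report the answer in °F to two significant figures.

12 °F

For a Carnot refrigerator COP_R = T_C/(T_H − T_C), so T_C = COP·T_H/(1 + COP).
With T_H = 298.71 K, T_C = 7.12 × 298.71/8.120 = 261.92 K.
Converting, 261.92 K = 11.78°F.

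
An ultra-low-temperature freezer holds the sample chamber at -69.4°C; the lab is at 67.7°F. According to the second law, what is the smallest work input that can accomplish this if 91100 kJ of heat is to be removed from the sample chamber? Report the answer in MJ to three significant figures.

In absolute terms T_C = 203.75 K and T_H = 292.98 K, so ΔT = 89.23 K.
The reversible limit is COP_R = T_C/ΔT = 2.283, so W_min = Q_C/COP = Q_C·ΔT/T_C.
W_min = 91100 × 89.23/203.75 = 39900 kJ = 39.90 MJ.

39.9 MJ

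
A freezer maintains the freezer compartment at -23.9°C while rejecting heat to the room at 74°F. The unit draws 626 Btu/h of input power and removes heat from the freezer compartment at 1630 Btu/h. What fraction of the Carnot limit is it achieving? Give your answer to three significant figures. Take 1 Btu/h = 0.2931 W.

0.493

COP_actual = Q̇_C/Ẇ = 1630/626.0 = 2.604.
In absolute terms T_C = 249.25 K and T_H = 296.48 K, so ΔT = 47.23 K.
COP_Carnot = T_C/ΔT = 249.25/47.23 = 5.277.
η_II = COP_actual/COP_Carnot = 2.604/5.277 = 0.4934.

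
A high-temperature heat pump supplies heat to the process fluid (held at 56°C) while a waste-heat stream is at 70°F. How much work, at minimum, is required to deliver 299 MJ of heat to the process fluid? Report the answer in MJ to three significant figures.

31.7 MJ

In absolute terms T_C = 294.26 K and T_H = 329.15 K, so ΔT = 34.89 K.
The reversible limit is COP_HP = T_H/ΔT = 9.434, so W_min = Q_H/COP = Q_H·ΔT/T_H.
W_min = 299.0 × 34.89/329.15 = 31.69 MJ.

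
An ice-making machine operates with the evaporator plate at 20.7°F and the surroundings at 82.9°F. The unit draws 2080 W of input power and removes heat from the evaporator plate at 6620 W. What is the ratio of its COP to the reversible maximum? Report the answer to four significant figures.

0.4121

COP_actual = Q̇_C/Ẇ = 6620/2080 = 3.183.
In absolute terms T_C = 266.87 K and T_H = 301.43 K, so ΔT = 34.56 K.
COP_Carnot = T_C/ΔT = 266.87/34.56 = 7.723.
η_II = COP_actual/COP_Carnot = 3.183/7.723 = 0.4121.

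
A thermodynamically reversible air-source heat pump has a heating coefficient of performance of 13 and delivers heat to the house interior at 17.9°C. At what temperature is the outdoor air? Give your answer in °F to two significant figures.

COP_HP = T_H/(T_H − T_C) gives T_H − T_C = T_H/COP.
With T_H = 291.05 K, T_C = 291.05 × (1 − 1/13) = 268.66 K.
Converting, 268.66 K = 23.92°F.

24 °F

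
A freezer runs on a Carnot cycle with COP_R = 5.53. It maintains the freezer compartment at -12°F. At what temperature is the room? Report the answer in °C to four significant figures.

COP_R = T_C/(T_H − T_C) gives T_H − T_C = T_C/COP.
With T_C = 248.71 K, T_H = 248.71 × (1 + 1/5.53) = 293.68 K.
Converting, 293.68 K = 20.53°C.

20.53 °C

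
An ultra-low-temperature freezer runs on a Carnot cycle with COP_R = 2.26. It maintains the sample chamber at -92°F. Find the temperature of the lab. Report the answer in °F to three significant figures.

COP_R = T_C/(T_H − T_C) gives T_H − T_C = T_C/COP.
With T_C = 204.26 K, T_H = 204.26 × (1 + 1/2.26) = 294.64 K.
Converting, 294.64 K = 70.69°F.

70.7 °F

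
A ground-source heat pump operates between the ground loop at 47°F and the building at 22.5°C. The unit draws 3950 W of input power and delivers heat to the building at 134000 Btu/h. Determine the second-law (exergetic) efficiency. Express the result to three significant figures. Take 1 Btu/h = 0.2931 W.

0.476

Converting, Q̇_H = 134000 Btu/h = 39280 W, so COP_actual = Q̇_H/Ẇ = 39280/3950 = 9.943.
In absolute terms T_C = 281.48 K and T_H = 295.65 K, so ΔT = 14.17 K.
COP_Carnot = T_H/ΔT = 295.65/14.17 = 20.87.
η_II = COP_actual/COP_Carnot = 9.943/20.87 = 0.4764.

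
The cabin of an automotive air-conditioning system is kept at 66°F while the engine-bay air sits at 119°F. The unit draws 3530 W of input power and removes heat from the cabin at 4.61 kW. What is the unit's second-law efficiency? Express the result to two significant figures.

Converting, Q̇_C = 4.610 kW = 4610 W, so COP_actual = Q̇_C/Ẇ = 4610/3530 = 1.306.
In absolute terms T_C = 292.04 K and T_H = 321.48 K, so ΔT = 29.44 K.
COP_Carnot = T_C/ΔT = 292.04/29.44 = 9.918.
η_II = COP_actual/COP_Carnot = 1.306/9.918 = 0.1317.

0.13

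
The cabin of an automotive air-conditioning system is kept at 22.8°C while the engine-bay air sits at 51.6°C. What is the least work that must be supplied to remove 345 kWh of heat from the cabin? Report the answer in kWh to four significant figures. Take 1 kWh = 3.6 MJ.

In absolute terms T_C = 295.95 K and T_H = 324.75 K, so ΔT = 28.80 K.
The reversible limit is COP_R = T_C/ΔT = 10.28, so W_min = Q_C/COP = Q_C·ΔT/T_C.
W_min = 345.0 × 28.80/295.95 = 33.57 kWh.

33.57 kWh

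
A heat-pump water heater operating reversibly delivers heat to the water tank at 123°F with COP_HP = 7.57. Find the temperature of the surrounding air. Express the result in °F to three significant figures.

46.0 °F

COP_HP = T_H/(T_H − T_C) gives T_H − T_C = T_H/COP.
With T_H = 323.71 K, T_C = 323.71 × (1 − 1/7.57) = 280.94 K.
Converting, 280.94 K = 46.03°F.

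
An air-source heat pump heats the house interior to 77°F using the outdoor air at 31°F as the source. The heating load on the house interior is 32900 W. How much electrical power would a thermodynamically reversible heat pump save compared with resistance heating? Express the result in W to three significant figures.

30100 W

In absolute terms T_C = 272.59 K and T_H = 298.15 K, so ΔT = 25.56 K.
COP_Carnot = T_H/ΔT = 298.15/25.56 = 11.67.
Resistance heating needs Ẇ_res = Q̇_H = 32900 W; the reversible heat pump needs only Ẇ_hp = Q̇_H/COP = 2820 W.
Saving = 32900 − 2820 = 30080 W.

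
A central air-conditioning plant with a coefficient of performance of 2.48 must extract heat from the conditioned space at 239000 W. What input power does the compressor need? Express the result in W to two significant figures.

96000 W

Ẇ = Q̇_C/COP = 239000/2.48 = 96370 W.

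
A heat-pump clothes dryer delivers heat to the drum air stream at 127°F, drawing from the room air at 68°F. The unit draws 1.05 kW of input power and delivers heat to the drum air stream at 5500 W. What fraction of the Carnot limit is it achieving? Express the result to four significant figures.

Converting, Q̇_H = 5500 W = 5.500 kW, so COP_actual = Q̇_H/Ẇ = 5.500/1.050 = 5.238.
In absolute terms T_C = 293.15 K and T_H = 325.93 K, so ΔT = 32.78 K.
COP_Carnot = T_H/ΔT = 325.93/32.78 = 9.944.
η_II = COP_actual/COP_Carnot = 5.238/9.944 = 0.5268.

0.5268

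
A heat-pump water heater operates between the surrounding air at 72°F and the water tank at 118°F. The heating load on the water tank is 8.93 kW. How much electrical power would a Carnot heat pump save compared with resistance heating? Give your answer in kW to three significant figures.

In absolute terms T_C = 295.37 K and T_H = 320.93 K, so ΔT = 25.56 K.
COP_Carnot = T_H/ΔT = 320.93/25.56 = 12.56.
Resistance heating needs Ẇ_res = Q̇_H = 8.930 kW; the reversible heat pump needs only Ẇ_hp = Q̇_H/COP = 0.7111 kW.
Saving = 8.930 − 0.7111 = 8.219 kW.

8.22 kW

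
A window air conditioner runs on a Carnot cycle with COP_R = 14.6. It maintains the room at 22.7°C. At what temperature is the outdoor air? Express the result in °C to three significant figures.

43.0 °C

COP_R = T_C/(T_H − T_C) gives T_H − T_C = T_C/COP.
With T_C = 295.85 K, T_H = 295.85 × (1 + 1/14.6) = 316.11 K.
Converting, 316.11 K = 42.96°C.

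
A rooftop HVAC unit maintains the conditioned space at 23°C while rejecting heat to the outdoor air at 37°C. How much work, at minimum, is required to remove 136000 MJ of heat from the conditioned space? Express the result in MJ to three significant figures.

6430 MJ

In absolute terms T_C = 296.15 K and T_H = 310.15 K, so ΔT = 14.00 K.
The reversible limit is COP_R = T_C/ΔT = 21.15, so W_min = Q_C/COP = Q_C·ΔT/T_C.
W_min = 136000 × 14.00/296.15 = 6429 MJ.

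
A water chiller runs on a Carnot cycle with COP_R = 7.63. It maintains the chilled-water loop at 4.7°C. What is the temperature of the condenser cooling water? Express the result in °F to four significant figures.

106.0 °F

COP_R = T_C/(T_H − T_C) gives T_H − T_C = T_C/COP.
With T_C = 277.85 K, T_H = 277.85 × (1 + 1/7.63) = 314.27 K.
Converting, 314.27 K = 106.01°F.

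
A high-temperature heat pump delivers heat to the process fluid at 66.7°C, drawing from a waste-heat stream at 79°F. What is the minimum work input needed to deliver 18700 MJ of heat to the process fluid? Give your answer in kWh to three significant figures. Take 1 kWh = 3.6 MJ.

620 kWh

In absolute terms T_C = 299.26 K and T_H = 339.85 K, so ΔT = 40.59 K.
The reversible limit is COP_HP = T_H/ΔT = 8.373, so W_min = Q_H/COP = Q_H·ΔT/T_H.
W_min = 18700 × 40.59/339.85 = 2233 MJ = 620.4 kWh.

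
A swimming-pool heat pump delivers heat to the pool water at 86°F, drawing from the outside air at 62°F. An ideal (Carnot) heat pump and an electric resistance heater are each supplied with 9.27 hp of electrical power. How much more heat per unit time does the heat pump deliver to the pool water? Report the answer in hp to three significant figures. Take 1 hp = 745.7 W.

In absolute terms T_C = 289.82 K and T_H = 303.15 K, so ΔT = 13.33 K.
COP_Carnot = T_H/ΔT = 303.15/13.33 = 22.74.
The heat pump delivers Q̇_H = COP × Ẇ = 210.8 hp; the resistance heater delivers Ẇ = 9.270 hp.
Extra = (COP − 1)·Ẇ = 201.5 hp.

201 hp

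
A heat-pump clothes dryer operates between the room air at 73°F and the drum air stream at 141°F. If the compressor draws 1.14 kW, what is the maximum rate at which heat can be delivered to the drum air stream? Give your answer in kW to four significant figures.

In absolute terms T_C = 295.93 K and T_H = 333.71 K, so ΔT = 37.78 K.
COP_Carnot = T_H/ΔT = 333.71/37.78 = 8.833.
Q̇_max = COP_Carnot × Ẇ = 8.833 × 1.140 kW = 10.07 kW.

10.07 kW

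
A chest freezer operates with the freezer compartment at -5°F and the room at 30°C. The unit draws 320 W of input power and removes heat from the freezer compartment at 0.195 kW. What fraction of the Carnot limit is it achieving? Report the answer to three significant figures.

Converting, Q̇_C = 0.1950 kW = 195.0 W, so COP_actual = Q̇_C/Ẇ = 195.0/320.0 = 0.6094.
In absolute terms T_C = 252.59 K and T_H = 303.15 K, so ΔT = 50.56 K.
COP_Carnot = T_C/ΔT = 252.59/50.56 = 4.996.
η_II = COP_actual/COP_Carnot = 0.6094/4.996 = 0.1220.

0.122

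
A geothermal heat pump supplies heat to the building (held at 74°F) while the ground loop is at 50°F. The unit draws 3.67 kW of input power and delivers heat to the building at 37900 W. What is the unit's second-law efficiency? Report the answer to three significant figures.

0.464

Converting, Q̇_H = 37900 W = 37.90 kW, so COP_actual = Q̇_H/Ẇ = 37.90/3.670 = 10.33.
In absolute terms T_C = 283.15 K and T_H = 296.48 K, so ΔT = 13.33 K.
COP_Carnot = T_H/ΔT = 296.48/13.33 = 22.24.
η_II = COP_actual/COP_Carnot = 10.33/22.24 = 0.4644.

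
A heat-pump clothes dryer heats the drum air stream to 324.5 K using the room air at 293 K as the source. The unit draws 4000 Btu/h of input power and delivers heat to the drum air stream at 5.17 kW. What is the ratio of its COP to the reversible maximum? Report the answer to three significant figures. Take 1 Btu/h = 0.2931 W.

Converting, Q̇_H = 5.170 kW = 17640 Btu/h, so COP_actual = Q̇_H/Ẇ = 17640/4000 = 4.410.
The reservoir spacing is ΔT = 324.5 − 293 = 31.50 K.
COP_Carnot = T_H/ΔT = 324.50/31.50 = 10.30.
η_II = COP_actual/COP_Carnot = 4.410/10.30 = 0.4281.

0.428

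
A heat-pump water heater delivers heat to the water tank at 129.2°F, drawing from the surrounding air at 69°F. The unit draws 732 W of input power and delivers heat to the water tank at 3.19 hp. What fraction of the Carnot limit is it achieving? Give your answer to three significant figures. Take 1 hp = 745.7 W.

0.332

Converting, Q̇_H = 3.190 hp = 2379 W, so COP_actual = Q̇_H/Ẇ = 2379/732.0 = 3.250.
In absolute terms T_C = 293.71 K and T_H = 327.15 K, so ΔT = 33.44 K.
COP_Carnot = T_H/ΔT = 327.15/33.44 = 9.782.
η_II = COP_actual/COP_Carnot = 3.250/9.782 = 0.3322.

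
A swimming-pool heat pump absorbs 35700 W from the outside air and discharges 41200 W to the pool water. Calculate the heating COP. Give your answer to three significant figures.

The first law gives Q̇_H = Q̇_C + Ẇ, so the three rates are Q̇_C = 35700, Q̇_H = 41200, Ẇ = 5500 W.
COP_HP = Q̇_H/Ẇ = 41200/5500 = 7.491.

7.49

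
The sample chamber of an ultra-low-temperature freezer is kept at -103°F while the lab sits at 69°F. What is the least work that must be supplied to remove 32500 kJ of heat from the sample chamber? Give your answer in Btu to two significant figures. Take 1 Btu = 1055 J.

In absolute terms T_C = 198.15 K and T_H = 293.71 K, so ΔT = 95.56 K.
The reversible limit is COP_R = T_C/ΔT = 2.074, so W_min = Q_C/COP = Q_C·ΔT/T_C.
W_min = 32500 × 95.56/198.15 = 15670 kJ = 14860 Btu.

15000 Btu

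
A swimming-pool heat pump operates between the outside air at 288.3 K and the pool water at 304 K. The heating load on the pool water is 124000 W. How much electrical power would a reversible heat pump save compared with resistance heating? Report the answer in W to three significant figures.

118000 W

The reservoir spacing is ΔT = 304 − 288.3 = 15.70 K.
COP_Carnot = T_H/ΔT = 304.00/15.70 = 19.36.
Resistance heating needs Ẇ_res = Q̇_H = 124000 W; the reversible heat pump needs only Ẇ_hp = Q̇_H/COP = 6404 W.
Saving = 124000 − 6404 = 117600 W.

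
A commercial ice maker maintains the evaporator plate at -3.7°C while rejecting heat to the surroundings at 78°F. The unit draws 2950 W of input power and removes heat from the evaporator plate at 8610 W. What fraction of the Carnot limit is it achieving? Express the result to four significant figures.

0.3169

COP_actual = Q̇_C/Ẇ = 8610/2950 = 2.919.
In absolute terms T_C = 269.45 K and T_H = 298.71 K, so ΔT = 29.26 K.
COP_Carnot = T_C/ΔT = 269.45/29.26 = 9.210.
η_II = COP_actual/COP_Carnot = 2.919/9.210 = 0.3169.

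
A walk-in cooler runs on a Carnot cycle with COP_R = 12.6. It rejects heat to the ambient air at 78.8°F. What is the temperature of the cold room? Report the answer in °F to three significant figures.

For a Carnot refrigerator COP_R = T_C/(T_H − T_C), so T_C = COP·T_H/(1 + COP).
With T_H = 299.15 K, T_C = 12.6 × 299.15/13.60 = 277.15 K.
Converting, 277.15 K = 39.21°F.

39.2 °F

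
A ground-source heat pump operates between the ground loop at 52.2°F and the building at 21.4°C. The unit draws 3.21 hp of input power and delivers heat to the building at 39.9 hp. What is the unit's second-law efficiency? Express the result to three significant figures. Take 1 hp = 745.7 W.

0.429

COP_actual = Q̇_H/Ẇ = 39.90/3.210 = 12.43.
In absolute terms T_C = 284.37 K and T_H = 294.55 K, so ΔT = 10.18 K.
COP_Carnot = T_H/ΔT = 294.55/10.18 = 28.94.
η_II = COP_actual/COP_Carnot = 12.43/28.94 = 0.4295.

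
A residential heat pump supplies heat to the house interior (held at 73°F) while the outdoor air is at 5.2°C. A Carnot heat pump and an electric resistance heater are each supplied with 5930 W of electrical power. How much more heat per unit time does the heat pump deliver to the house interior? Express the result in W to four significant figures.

93900 W

In absolute terms T_C = 278.35 K and T_H = 295.93 K, so ΔT = 17.58 K.
COP_Carnot = T_H/ΔT = 295.93/17.58 = 16.84.
The heat pump delivers Q̇_H = COP × Ẇ = 99830 W; the resistance heater delivers Ẇ = 5930 W.
Extra = (COP − 1)·Ẇ = 93900 W.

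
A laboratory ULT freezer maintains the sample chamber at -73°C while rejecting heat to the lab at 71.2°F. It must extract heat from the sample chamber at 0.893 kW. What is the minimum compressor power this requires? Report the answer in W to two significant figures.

420 W

In absolute terms T_C = 200.15 K and T_H = 294.93 K, so ΔT = 94.78 K.
COP_Carnot = T_C/ΔT = 200.15/94.78 = 2.112.
Ẇ_min = Q̇/COP_Carnot = 0.8930/2.112 = 0.4229 kW = 422.9 W.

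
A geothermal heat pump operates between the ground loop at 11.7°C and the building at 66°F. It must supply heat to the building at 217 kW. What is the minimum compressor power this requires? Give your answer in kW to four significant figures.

5.342 kW

In absolute terms T_C = 284.85 K and T_H = 292.04 K, so ΔT = 7.189 K.
COP_Carnot = T_H/ΔT = 292.04/7.189 = 40.62.
Ẇ_min = Q̇/COP_Carnot = 217.0/40.62 = 5.342 kW.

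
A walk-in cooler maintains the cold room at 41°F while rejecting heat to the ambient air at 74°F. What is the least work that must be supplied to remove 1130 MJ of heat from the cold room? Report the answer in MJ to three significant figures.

In absolute terms T_C = 278.15 K and T_H = 296.48 K, so ΔT = 18.33 K.
The reversible limit is COP_R = T_C/ΔT = 15.17, so W_min = Q_C/COP = Q_C·ΔT/T_C.
W_min = 1130 × 18.33/278.15 = 74.48 MJ.

74.5 MJ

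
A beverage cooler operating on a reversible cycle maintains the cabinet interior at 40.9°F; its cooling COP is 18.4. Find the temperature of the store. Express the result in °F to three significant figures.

COP_R = T_C/(T_H − T_C) gives T_H − T_C = T_C/COP.
With T_C = 278.09 K, T_H = 278.09 × (1 + 1/18.4) = 293.21 K.
Converting, 293.21 K = 68.10°F.

68.1 °F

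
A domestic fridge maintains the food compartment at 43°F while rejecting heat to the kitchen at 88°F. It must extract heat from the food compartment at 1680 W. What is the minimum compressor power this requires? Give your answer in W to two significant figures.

In absolute terms T_C = 279.26 K and T_H = 304.26 K, so ΔT = 25.00 K.
COP_Carnot = T_C/ΔT = 279.26/25.00 = 11.17.
Ẇ_min = Q̇/COP_Carnot = 1680/11.17 = 150.4 W.

150 W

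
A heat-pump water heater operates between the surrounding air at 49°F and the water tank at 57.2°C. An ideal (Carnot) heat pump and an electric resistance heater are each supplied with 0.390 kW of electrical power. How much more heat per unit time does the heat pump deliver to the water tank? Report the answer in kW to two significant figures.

In absolute terms T_C = 282.59 K and T_H = 330.35 K, so ΔT = 47.76 K.
COP_Carnot = T_H/ΔT = 330.35/47.76 = 6.918.
The heat pump delivers Q̇_H = COP × Ẇ = 2.698 kW; the resistance heater delivers Ẇ = 0.3900 kW.
Extra = (COP − 1)·Ẇ = 2.308 kW.

2.3 kW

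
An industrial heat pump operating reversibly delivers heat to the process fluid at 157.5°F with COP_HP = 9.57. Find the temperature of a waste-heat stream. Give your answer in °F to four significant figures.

COP_HP = T_H/(T_H − T_C) gives T_H − T_C = T_H/COP.
With T_H = 342.87 K, T_C = 342.87 × (1 − 1/9.57) = 307.04 K.
Converting, 307.04 K = 93.01°F.

93.01 °F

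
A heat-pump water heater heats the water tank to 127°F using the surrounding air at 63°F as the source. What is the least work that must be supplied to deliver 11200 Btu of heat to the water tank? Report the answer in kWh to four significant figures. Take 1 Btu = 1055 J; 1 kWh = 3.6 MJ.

0.3581 kWh

In absolute terms T_C = 290.37 K and T_H = 325.93 K, so ΔT = 35.56 K.
The reversible limit is COP_HP = T_H/ΔT = 9.167, so W_min = Q_H/COP = Q_H·ΔT/T_H.
W_min = 11200 × 35.56/325.93 = 1222 Btu = 0.3581 kWh.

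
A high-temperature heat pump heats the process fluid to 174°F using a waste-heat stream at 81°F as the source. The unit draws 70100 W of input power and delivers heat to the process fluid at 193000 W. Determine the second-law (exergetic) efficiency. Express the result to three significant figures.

0.404

COP_actual = Q̇_H/Ẇ = 193000/70100 = 2.753.
In absolute terms T_C = 300.37 K and T_H = 352.04 K, so ΔT = 51.67 K.
COP_Carnot = T_H/ΔT = 352.04/51.67 = 6.814.
η_II = COP_actual/COP_Carnot = 2.753/6.814 = 0.4041.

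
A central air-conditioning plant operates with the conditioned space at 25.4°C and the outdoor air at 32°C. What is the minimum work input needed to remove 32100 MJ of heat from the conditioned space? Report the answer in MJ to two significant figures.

In absolute terms T_C = 298.55 K and T_H = 305.15 K, so ΔT = 6.600 K.
The reversible limit is COP_R = T_C/ΔT = 45.23, so W_min = Q_C/COP = Q_C·ΔT/T_C.
W_min = 32100 × 6.600/298.55 = 709.6 MJ.

710 MJ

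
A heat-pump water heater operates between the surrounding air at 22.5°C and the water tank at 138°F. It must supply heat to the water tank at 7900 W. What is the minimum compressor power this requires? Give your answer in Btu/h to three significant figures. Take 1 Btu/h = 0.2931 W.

2950 Btu/h

In absolute terms T_C = 295.65 K and T_H = 332.04 K, so ΔT = 36.39 K.
COP_Carnot = T_H/ΔT = 332.04/36.39 = 9.125.
Ẇ_min = Q̇/COP_Carnot = 7900/9.125 = 865.8 W = 2954 Btu/h.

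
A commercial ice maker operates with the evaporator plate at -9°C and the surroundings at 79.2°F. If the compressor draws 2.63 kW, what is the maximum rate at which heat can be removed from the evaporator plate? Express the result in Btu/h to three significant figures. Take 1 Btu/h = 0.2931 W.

In absolute terms T_C = 264.15 K and T_H = 299.37 K, so ΔT = 35.22 K.
COP_Carnot = T_C/ΔT = 264.15/35.22 = 7.500.
Q̇_max = COP_Carnot × Ẇ = 7.500 × 2.630 kW = 19.72 kW = 67290 Btu/h.

67300 Btu/h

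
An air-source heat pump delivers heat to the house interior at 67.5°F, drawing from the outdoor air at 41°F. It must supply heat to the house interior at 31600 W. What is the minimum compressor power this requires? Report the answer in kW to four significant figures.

1.588 kW

In absolute terms T_C = 278.15 K and T_H = 292.87 K, so ΔT = 14.72 K.
COP_Carnot = T_H/ΔT = 292.87/14.72 = 19.89.
Ẇ_min = Q̇/COP_Carnot = 31600/19.89 = 1588 W = 1.588 kW.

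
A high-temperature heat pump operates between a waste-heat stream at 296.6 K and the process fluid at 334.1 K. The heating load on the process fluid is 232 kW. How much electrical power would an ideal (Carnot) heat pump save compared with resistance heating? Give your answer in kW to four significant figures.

206.0 kW

The reservoir spacing is ΔT = 334.1 − 296.6 = 37.50 K.
COP_Carnot = T_H/ΔT = 334.10/37.50 = 8.909.
Resistance heating needs Ẇ_res = Q̇_H = 232.0 kW; the reversible heat pump needs only Ẇ_hp = Q̇_H/COP = 26.04 kW.
Saving = 232.0 − 26.04 = 206.0 kW.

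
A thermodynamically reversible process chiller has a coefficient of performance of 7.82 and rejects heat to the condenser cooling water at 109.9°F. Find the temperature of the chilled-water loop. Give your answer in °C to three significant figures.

7.40 °C

For a Carnot refrigerator COP_R = T_C/(T_H − T_C), so T_C = COP·T_H/(1 + COP).
With T_H = 316.43 K, T_C = 7.82 × 316.43/8.820 = 280.55 K.
Converting, 280.55 K = 7.40°C.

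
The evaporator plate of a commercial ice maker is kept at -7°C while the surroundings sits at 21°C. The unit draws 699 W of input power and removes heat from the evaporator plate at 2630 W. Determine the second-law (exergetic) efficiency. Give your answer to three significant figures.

0.396

COP_actual = Q̇_C/Ẇ = 2630/699.0 = 3.763.
In absolute terms T_C = 266.15 K and T_H = 294.15 K, so ΔT = 28.00 K.
COP_Carnot = T_C/ΔT = 266.15/28.00 = 9.505.
η_II = COP_actual/COP_Carnot = 3.763/9.505 = 0.3958.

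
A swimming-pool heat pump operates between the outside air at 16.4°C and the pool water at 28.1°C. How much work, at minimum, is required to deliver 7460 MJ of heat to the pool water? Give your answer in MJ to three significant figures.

In absolute terms T_C = 289.55 K and T_H = 301.25 K, so ΔT = 11.70 K.
The reversible limit is COP_HP = T_H/ΔT = 25.75, so W_min = Q_H/COP = Q_H·ΔT/T_H.
W_min = 7460 × 11.70/301.25 = 289.7 MJ.

290 MJ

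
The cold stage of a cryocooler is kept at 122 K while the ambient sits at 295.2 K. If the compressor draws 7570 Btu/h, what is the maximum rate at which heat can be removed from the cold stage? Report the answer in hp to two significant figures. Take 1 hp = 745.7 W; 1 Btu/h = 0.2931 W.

2.1 hp

The reservoir spacing is ΔT = 295.2 − 122 = 173.2 K.
COP_Carnot = T_C/ΔT = 122.00/173.2 = 0.7044.
Q̇_max = COP_Carnot × Ẇ = 0.7044 × 7570 Btu/h = 5332 Btu/h = 2.096 hp.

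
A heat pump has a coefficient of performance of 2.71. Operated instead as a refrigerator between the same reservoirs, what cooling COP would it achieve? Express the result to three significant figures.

Since Q_H = Q_C + W for any cycle, COP_R = Q_C/W = Q_H/W − 1.
COP_R = 2.71 − 1 = 1.71.

1.71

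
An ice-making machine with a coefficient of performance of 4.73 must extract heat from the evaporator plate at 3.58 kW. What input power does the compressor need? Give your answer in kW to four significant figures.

0.7569 kW

Ẇ = Q̇_C/COP = 3.580/4.73 = 0.7569 kW.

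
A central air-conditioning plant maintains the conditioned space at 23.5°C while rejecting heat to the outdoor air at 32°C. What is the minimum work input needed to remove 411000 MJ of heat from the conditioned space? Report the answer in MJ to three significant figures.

11800 MJ

In absolute terms T_C = 296.65 K and T_H = 305.15 K, so ΔT = 8.500 K.
The reversible limit is COP_R = T_C/ΔT = 34.90, so W_min = Q_C/COP = Q_C·ΔT/T_C.
W_min = 411000 × 8.500/296.65 = 11780 MJ.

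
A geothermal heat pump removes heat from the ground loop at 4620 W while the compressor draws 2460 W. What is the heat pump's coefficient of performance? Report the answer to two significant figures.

2.9

The first law gives Q̇_H = Q̇_C + Ẇ, so the three rates are Q̇_C = 4620, Q̇_H = 7080, Ẇ = 2460 W.
COP_HP = Q̇_H/Ẇ = 7080/2460 = 2.878.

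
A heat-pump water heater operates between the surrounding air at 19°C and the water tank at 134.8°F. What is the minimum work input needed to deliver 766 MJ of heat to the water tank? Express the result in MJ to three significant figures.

88.4 MJ

In absolute terms T_C = 292.15 K and T_H = 330.26 K, so ΔT = 38.11 K.
The reversible limit is COP_HP = T_H/ΔT = 8.666, so W_min = Q_H/COP = Q_H·ΔT/T_H.
W_min = 766.0 × 38.11/330.26 = 88.39 MJ.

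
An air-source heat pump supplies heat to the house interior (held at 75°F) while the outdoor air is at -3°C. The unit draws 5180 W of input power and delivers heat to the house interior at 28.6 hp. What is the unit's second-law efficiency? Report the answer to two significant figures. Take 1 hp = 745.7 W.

0.37

Converting, Q̇_H = 28.60 hp = 21330 W, so COP_actual = Q̇_H/Ẇ = 21330/5180 = 4.117.
In absolute terms T_C = 270.15 K and T_H = 297.04 K, so ΔT = 26.89 K.
COP_Carnot = T_H/ΔT = 297.04/26.89 = 11.05.
η_II = COP_actual/COP_Carnot = 4.117/11.05 = 0.3727.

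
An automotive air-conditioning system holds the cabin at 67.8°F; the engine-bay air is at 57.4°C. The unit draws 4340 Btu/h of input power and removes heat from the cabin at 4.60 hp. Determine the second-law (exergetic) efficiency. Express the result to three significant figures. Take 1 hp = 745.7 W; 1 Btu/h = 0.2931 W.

Converting, Q̇_C = 4.600 hp = 11700 Btu/h, so COP_actual = Q̇_C/Ẇ = 11700/4340 = 2.697.
In absolute terms T_C = 293.04 K and T_H = 330.55 K, so ΔT = 37.51 K.
COP_Carnot = T_C/ΔT = 293.04/37.51 = 7.812.
η_II = COP_actual/COP_Carnot = 2.697/7.812 = 0.3452.

0.345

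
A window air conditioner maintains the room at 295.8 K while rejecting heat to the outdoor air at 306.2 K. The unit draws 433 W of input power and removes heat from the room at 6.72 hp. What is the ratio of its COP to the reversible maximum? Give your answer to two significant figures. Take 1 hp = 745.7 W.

0.41

Converting, Q̇_C = 6.720 hp = 5011 W, so COP_actual = Q̇_C/Ẇ = 5011/433.0 = 11.57.
The reservoir spacing is ΔT = 306.2 − 295.8 = 10.40 K.
COP_Carnot = T_C/ΔT = 295.80/10.40 = 28.44.
η_II = COP_actual/COP_Carnot = 11.57/28.44 = 0.4069.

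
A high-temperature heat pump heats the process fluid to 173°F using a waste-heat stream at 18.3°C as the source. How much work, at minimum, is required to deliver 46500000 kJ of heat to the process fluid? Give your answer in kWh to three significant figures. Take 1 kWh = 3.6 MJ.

In absolute terms T_C = 291.45 K and T_H = 351.48 K, so ΔT = 60.03 K.
The reversible limit is COP_HP = T_H/ΔT = 5.855, so W_min = Q_H/COP = Q_H·ΔT/T_H.
W_min = 46500000 × 60.03/351.48 = 7942000 kJ = 2206 kWh.

2210 kWh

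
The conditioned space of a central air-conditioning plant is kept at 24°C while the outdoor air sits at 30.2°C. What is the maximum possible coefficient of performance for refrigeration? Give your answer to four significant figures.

47.93

In absolute terms T_C = 297.15 K and T_H = 303.35 K, so ΔT = 6.200 K.
For a reversible cycle, COP_Carnot = T_C/ΔT = 297.15/6.200 = 47.93.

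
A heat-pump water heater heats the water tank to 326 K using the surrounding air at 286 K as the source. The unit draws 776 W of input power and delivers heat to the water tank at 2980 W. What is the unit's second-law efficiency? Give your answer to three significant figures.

0.471

COP_actual = Q̇_H/Ẇ = 2980/776.0 = 3.840.
The reservoir spacing is ΔT = 326 − 286 = 40.00 K.
COP_Carnot = T_H/ΔT = 326.00/40.00 = 8.150.
η_II = COP_actual/COP_Carnot = 3.840/8.150 = 0.4712.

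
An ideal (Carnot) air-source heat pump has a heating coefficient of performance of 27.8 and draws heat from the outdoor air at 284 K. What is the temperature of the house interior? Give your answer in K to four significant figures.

COP_HP = T_H/(T_H − T_C) rearranges to T_H = COP·T_C/(COP − 1).
With T_C = 284.00 K, T_H = 27.8 × 284.00/26.80 = 294.60 K.

294.6 K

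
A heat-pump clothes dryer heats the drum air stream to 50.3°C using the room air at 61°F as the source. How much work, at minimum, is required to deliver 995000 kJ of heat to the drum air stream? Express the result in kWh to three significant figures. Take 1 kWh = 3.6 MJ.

In absolute terms T_C = 289.26 K and T_H = 323.45 K, so ΔT = 34.19 K.
The reversible limit is COP_HP = T_H/ΔT = 9.461, so W_min = Q_H/COP = Q_H·ΔT/T_H.
W_min = 995000 × 34.19/323.45 = 105200 kJ = 29.21 kWh.

29.2 kWh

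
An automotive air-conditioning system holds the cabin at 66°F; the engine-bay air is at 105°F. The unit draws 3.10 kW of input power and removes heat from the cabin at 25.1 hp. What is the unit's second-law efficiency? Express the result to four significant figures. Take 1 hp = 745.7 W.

0.4479

Converting, Q̇_C = 25.10 hp = 18.72 kW, so COP_actual = Q̇_C/Ẇ = 18.72/3.100 = 6.038.
In absolute terms T_C = 292.04 K and T_H = 313.71 K, so ΔT = 21.67 K.
COP_Carnot = T_C/ΔT = 292.04/21.67 = 13.48.
η_II = COP_actual/COP_Carnot = 6.038/13.48 = 0.4479.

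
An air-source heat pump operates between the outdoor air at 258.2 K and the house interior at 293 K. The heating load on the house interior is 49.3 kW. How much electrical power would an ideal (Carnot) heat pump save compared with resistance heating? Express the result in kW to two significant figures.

43 kW

The reservoir spacing is ΔT = 293 − 258.2 = 34.80 K.
COP_Carnot = T_H/ΔT = 293.00/34.80 = 8.420.
Resistance heating needs Ẇ_res = Q̇_H = 49.30 kW; the reversible heat pump needs only Ẇ_hp = Q̇_H/COP = 5.855 kW.
Saving = 49.30 − 5.855 = 43.44 kW.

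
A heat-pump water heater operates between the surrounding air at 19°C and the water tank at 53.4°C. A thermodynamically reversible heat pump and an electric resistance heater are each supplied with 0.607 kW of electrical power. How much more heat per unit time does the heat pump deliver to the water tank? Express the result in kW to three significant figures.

In absolute terms T_C = 292.15 K and T_H = 326.55 K, so ΔT = 34.40 K.
COP_Carnot = T_H/ΔT = 326.55/34.40 = 9.493.
The heat pump delivers Q̇_H = COP × Ẇ = 5.762 kW; the resistance heater delivers Ẇ = 0.6070 kW.
Extra = (COP − 1)·Ẇ = 5.155 kW.

5.16 kW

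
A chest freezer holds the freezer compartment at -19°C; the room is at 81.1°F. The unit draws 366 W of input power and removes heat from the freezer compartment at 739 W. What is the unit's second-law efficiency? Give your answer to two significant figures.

COP_actual = Q̇_C/Ẇ = 739.0/366.0 = 2.019.
In absolute terms T_C = 254.15 K and T_H = 300.43 K, so ΔT = 46.28 K.
COP_Carnot = T_C/ΔT = 254.15/46.28 = 5.492.
η_II = COP_actual/COP_Carnot = 2.019/5.492 = 0.3677.

0.37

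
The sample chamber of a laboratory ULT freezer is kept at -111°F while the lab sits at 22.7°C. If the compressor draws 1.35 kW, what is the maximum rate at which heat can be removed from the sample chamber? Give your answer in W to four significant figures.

2560 W

In absolute terms T_C = 193.71 K and T_H = 295.85 K, so ΔT = 102.1 K.
COP_Carnot = T_C/ΔT = 193.71/102.1 = 1.896.
Q̇_max = COP_Carnot × Ẇ = 1.896 × 1.350 kW = 2.560 kW = 2560 W.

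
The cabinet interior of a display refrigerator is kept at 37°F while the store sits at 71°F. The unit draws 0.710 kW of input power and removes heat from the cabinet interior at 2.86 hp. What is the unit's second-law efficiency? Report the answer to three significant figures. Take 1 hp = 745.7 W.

0.206

Converting, Q̇_C = 2.860 hp = 2.133 kW, so COP_actual = Q̇_C/Ẇ = 2.133/0.7100 = 3.004.
In absolute terms T_C = 275.93 K and T_H = 294.82 K, so ΔT = 18.89 K.
COP_Carnot = T_C/ΔT = 275.93/18.89 = 14.61.
η_II = COP_actual/COP_Carnot = 3.004/14.61 = 0.2056.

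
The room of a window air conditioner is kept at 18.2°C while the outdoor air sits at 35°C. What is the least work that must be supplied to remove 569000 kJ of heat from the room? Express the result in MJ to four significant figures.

32.81 MJ

In absolute terms T_C = 291.35 K and T_H = 308.15 K, so ΔT = 16.80 K.
The reversible limit is COP_R = T_C/ΔT = 17.34, so W_min = Q_C/COP = Q_C·ΔT/T_C.
W_min = 569000 × 16.80/291.35 = 32810 kJ = 32.81 MJ.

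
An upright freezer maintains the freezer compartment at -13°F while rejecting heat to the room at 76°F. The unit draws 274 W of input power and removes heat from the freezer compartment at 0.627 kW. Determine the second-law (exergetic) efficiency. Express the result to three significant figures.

0.456

Converting, Q̇_C = 0.6270 kW = 627.0 W, so COP_actual = Q̇_C/Ẇ = 627.0/274.0 = 2.288.
In absolute terms T_C = 248.15 K and T_H = 297.59 K, so ΔT = 49.44 K.
COP_Carnot = T_C/ΔT = 248.15/49.44 = 5.019.
η_II = COP_actual/COP_Carnot = 2.288/5.019 = 0.4560.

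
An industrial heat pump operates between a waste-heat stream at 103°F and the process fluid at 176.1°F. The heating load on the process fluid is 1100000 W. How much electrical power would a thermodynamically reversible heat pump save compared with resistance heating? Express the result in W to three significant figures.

In absolute terms T_C = 312.59 K and T_H = 353.21 K, so ΔT = 40.61 K.
COP_Carnot = T_H/ΔT = 353.21/40.61 = 8.697.
Resistance heating needs Ẇ_res = Q̇_H = 1100000 W; the reversible heat pump needs only Ẇ_hp = Q̇_H/COP = 126500 W.
Saving = 1100000 − 126500 = 973500 W.

974000 W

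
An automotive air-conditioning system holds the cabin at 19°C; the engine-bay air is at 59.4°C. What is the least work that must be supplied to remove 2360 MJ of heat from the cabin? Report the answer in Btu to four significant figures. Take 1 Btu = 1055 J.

In absolute terms T_C = 292.15 K and T_H = 332.55 K, so ΔT = 40.40 K.
The reversible limit is COP_R = T_C/ΔT = 7.231, so W_min = Q_C/COP = Q_C·ΔT/T_C.
W_min = 2360 × 40.40/292.15 = 326.4 MJ = 309300 Btu.

309300 Btu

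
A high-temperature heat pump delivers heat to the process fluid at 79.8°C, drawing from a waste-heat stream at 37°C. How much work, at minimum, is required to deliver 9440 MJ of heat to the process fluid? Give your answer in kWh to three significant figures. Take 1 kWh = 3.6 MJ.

In absolute terms T_C = 310.15 K and T_H = 352.95 K, so ΔT = 42.80 K.
The reversible limit is COP_HP = T_H/ΔT = 8.246, so W_min = Q_H/COP = Q_H·ΔT/T_H.
W_min = 9440 × 42.80/352.95 = 1145 MJ = 318.0 kWh.

318 kWh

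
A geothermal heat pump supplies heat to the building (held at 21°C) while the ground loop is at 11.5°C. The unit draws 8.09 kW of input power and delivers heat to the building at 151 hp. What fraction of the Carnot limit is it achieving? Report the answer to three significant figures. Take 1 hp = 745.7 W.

0.450

Converting, Q̇_H = 151.0 hp = 112.6 kW, so COP_actual = Q̇_H/Ẇ = 112.6/8.090 = 13.92.
In absolute terms T_C = 284.65 K and T_H = 294.15 K, so ΔT = 9.500 K.
COP_Carnot = T_H/ΔT = 294.15/9.500 = 30.96.
η_II = COP_actual/COP_Carnot = 13.92/30.96 = 0.4495.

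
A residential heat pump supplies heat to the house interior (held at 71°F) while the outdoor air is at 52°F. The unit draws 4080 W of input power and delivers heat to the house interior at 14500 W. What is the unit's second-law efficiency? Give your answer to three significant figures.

0.127

COP_actual = Q̇_H/Ẇ = 14500/4080 = 3.554.
In absolute terms T_C = 284.26 K and T_H = 294.82 K, so ΔT = 10.56 K.
COP_Carnot = T_H/ΔT = 294.82/10.56 = 27.93.
η_II = COP_actual/COP_Carnot = 3.554/27.93 = 0.1272.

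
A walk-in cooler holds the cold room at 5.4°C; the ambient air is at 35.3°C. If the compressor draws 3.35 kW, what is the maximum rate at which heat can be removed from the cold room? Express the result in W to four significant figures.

31210 W

In absolute terms T_C = 278.55 K and T_H = 308.45 K, so ΔT = 29.90 K.
COP_Carnot = T_C/ΔT = 278.55/29.90 = 9.316.
Q̇_max = COP_Carnot × Ẇ = 9.316 × 3.350 kW = 31.21 kW = 31210 W.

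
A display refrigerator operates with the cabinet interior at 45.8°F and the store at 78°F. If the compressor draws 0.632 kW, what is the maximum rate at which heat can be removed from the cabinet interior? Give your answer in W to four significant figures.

In absolute terms T_C = 280.82 K and T_H = 298.71 K, so ΔT = 17.89 K.
COP_Carnot = T_C/ΔT = 280.82/17.89 = 15.70.
Q̇_max = COP_Carnot × Ẇ = 15.70 × 0.6320 kW = 9.921 kW = 9921 W.

9921 W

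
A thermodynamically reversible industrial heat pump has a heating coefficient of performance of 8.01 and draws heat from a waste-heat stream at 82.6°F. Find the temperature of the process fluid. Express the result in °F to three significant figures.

COP_HP = T_H/(T_H − T_C) rearranges to T_H = COP·T_C/(COP − 1).
With T_C = 301.26 K, T_H = 8.01 × 301.26/7.010 = 344.24 K.
Converting, 344.24 K = 159.96°F.

160 °F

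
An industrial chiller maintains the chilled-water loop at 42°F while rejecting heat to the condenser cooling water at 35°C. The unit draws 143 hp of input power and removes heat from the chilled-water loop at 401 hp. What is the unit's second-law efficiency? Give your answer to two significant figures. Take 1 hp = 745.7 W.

0.30

COP_actual = Q̇_C/Ẇ = 401.0/143.0 = 2.804.
In absolute terms T_C = 278.71 K and T_H = 308.15 K, so ΔT = 29.44 K.
COP_Carnot = T_C/ΔT = 278.71/29.44 = 9.465.
η_II = COP_actual/COP_Carnot = 2.804/9.465 = 0.2963.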